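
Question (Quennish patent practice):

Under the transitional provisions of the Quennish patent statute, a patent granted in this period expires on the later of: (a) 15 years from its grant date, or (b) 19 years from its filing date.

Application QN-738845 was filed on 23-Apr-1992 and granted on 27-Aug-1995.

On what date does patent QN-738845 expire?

(a) grant + 15 years → 27 August 2010.
(b) filing + 19 years → 23 April 2011.
Later of the two: 23 April 2011.

April 23, 2011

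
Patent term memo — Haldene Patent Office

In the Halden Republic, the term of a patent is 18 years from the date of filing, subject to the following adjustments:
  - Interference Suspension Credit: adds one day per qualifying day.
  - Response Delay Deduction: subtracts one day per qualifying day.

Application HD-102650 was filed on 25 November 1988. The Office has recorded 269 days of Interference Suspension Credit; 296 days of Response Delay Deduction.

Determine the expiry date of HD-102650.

October 29, 2006

Base term: filing date + 18 years → 25 November 2006.
Interference Suspension Credit: +269 days → 21 August 2007.
Response Delay Deduction: −296 days → 29 October 2006.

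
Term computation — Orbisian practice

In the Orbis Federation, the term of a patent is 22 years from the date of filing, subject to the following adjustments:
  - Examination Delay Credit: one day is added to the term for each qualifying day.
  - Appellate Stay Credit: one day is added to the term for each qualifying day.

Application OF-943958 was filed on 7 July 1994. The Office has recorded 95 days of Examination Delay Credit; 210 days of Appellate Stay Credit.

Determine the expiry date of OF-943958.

Base term: filing date + 22 years → 7 July 2016.
Examination Delay Credit: +95 days → 10 October 2016.
Appellate Stay Credit: +210 days → 8 May 2017.

May 8, 2017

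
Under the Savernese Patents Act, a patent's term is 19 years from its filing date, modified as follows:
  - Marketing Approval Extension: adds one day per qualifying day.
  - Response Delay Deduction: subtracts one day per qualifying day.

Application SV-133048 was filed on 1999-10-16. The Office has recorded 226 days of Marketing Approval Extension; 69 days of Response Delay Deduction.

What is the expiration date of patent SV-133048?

Base term: filing date + 19 years → 16 October 2018.
Marketing Approval Extension: +226 days → 30 May 2019.
Response Delay Deduction: −69 days → 22 March 2019.

March 22, 2019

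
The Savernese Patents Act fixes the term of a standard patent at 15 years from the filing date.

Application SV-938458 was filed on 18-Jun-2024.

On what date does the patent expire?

June 18, 2039

Filing date + 15 years → 18 June 2039.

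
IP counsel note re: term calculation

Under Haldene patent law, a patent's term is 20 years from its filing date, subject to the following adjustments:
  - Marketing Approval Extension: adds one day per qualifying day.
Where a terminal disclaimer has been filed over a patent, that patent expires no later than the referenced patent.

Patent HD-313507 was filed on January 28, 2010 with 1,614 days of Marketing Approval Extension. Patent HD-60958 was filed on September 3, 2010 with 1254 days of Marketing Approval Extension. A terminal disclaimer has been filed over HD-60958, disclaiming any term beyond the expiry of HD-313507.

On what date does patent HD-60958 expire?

Natural term of HD-60958:
  Base: filing + 20 years → 3 September 2030.
  Marketing Approval Extension: +1254 days → 8 February 2034.
Expiry of referenced patent HD-313507:
  Base: filing + 20 years → 28 January 2030.
  Marketing Approval Extension: +1614 days → 30 June 2034.
Terminal disclaimer: HD-60958 expires on the earlier of 8 February 2034 and 30 June 2034.

2034-02-08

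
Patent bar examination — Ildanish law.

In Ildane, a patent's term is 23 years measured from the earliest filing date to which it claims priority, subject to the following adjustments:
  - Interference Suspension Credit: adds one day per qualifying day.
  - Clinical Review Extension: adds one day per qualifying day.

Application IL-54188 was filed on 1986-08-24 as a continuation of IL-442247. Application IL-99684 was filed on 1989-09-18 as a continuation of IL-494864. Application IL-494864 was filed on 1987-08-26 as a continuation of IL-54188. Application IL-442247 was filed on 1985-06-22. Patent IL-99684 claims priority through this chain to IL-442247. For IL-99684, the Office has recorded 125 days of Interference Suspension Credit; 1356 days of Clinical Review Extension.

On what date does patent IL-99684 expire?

2012-07-12

Earliest priority filing: 22 June 1985.
Base term: 22 June 1985 + 23 years → 22 June 2008.
Interference Suspension Credit: +125 days → 25 October 2008.
Clinical Review Extension: +1356 days → 12 July 2012.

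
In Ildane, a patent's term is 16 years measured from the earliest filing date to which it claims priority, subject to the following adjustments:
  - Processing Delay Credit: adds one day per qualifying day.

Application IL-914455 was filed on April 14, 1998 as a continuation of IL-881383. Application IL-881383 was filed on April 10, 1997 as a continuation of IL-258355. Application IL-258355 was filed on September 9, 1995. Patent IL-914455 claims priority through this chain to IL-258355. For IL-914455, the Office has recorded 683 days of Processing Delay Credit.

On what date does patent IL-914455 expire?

2013-07-23

Earliest priority filing: 9 September 1995.
Base term: 9 September 1995 + 16 years → 9 September 2011.
Processing Delay Credit: +683 days → 23 July 2013.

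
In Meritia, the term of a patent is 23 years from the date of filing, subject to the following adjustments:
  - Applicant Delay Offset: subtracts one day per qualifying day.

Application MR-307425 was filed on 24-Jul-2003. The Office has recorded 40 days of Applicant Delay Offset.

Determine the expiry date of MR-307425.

Base term: filing date + 23 years → 24 July 2026.
Applicant Delay Offset: −40 days → 14 June 2026.

June 14, 2026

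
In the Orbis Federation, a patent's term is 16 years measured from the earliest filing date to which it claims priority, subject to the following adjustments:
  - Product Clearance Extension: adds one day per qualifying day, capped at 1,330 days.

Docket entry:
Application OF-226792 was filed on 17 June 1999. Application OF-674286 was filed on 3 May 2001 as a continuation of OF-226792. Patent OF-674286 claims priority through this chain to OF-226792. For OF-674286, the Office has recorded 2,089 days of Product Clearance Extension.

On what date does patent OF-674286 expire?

February 6, 2019

Earliest priority filing: 17 June 1999.
Base term: 17 June 1999 + 16 years → 17 June 2015.
Product Clearance Extension: 2089 days claimed exceeds the 1330-day cap, so +1330 days → 6 February 2019.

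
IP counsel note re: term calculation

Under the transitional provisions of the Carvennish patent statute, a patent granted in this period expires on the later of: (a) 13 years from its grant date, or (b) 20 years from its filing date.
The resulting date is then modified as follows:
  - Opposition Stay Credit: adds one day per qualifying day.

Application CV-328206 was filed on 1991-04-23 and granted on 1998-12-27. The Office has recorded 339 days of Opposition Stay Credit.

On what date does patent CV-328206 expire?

2012-11-30

(a) grant + 13 years → 27 December 2011.
(b) filing + 20 years → 23 April 2011.
Later of the two: 27 December 2011.
Opposition Stay Credit: +339 days → 30 November 2012.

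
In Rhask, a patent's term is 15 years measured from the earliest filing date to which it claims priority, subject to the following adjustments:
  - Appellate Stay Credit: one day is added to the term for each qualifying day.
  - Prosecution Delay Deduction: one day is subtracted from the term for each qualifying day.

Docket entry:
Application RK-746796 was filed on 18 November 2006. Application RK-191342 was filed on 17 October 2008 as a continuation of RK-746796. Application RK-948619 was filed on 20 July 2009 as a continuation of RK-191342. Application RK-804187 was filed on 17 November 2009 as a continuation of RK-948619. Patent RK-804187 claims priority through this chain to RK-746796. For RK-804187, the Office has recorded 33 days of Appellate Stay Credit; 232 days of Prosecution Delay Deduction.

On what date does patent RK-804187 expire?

Earliest priority filing: 18 November 2006.
Base term: 18 November 2006 + 15 years → 18 November 2021.
Appellate Stay Credit: +33 days → 21 December 2021.
Prosecution Delay Deduction: −232 days → 3 May 2021.

May 3, 2021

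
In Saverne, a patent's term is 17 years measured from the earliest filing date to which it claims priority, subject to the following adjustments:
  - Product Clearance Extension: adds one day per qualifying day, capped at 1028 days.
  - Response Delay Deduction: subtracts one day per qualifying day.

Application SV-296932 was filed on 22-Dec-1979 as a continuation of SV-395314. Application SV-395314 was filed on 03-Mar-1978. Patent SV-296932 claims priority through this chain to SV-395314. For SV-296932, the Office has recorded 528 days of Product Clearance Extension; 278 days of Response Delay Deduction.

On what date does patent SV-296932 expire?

Earliest priority filing: 3 March 1978.
Base term: 3 March 1978 + 17 years → 3 March 1995.
Product Clearance Extension: 528 days (within the 1028-day cap) → +528 days → 12 August 1996.
Response Delay Deduction: −278 days → 8 November 1995.

1995-11-08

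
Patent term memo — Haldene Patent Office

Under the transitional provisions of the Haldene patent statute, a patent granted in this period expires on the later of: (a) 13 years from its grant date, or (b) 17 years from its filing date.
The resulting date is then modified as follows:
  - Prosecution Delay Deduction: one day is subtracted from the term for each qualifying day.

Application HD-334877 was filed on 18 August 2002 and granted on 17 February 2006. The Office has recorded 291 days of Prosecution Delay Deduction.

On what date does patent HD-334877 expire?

(a) grant + 13 years → 17 February 2019.
(b) filing + 17 years → 18 August 2019.
Later of the two: 18 August 2019.
Prosecution Delay Deduction: −291 days → 31 October 2018.

2018-10-31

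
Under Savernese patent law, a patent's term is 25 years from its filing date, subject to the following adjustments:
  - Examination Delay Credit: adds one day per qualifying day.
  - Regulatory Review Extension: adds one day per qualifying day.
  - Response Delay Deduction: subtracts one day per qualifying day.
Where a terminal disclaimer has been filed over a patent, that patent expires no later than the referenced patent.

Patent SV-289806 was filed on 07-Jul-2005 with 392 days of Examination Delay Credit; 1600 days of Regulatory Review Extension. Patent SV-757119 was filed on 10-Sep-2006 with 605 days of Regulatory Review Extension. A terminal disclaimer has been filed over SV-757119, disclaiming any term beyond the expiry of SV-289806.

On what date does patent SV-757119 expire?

May 7, 2033

Natural term of SV-757119:
  Base: filing + 25 years → 10 September 2031.
  Regulatory Review Extension: +605 days → 7 May 2033.
Expiry of referenced patent SV-289806:
  Base: filing + 25 years → 7 July 2030.
  Examination Delay Credit: +392 days → 3 August 2031.
  Regulatory Review Extension: +1600 days → 20 December 2035.
Terminal disclaimer: SV-757119 expires on the earlier of 7 May 2033 and 20 December 2035.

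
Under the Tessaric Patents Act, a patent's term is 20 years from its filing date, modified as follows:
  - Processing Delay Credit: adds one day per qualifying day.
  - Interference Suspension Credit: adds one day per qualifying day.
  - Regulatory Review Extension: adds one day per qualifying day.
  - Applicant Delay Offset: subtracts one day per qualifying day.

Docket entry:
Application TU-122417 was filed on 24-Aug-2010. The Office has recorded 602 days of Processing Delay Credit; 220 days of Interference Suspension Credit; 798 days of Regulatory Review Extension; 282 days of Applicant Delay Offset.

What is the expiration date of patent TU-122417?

Base term: filing date + 20 years → 24 August 2030.
Processing Delay Credit: +602 days → 17 April 2032.
Interference Suspension Credit: +220 days → 23 November 2032.
Regulatory Review Extension: +798 days → 30 January 2035.
Applicant Delay Offset: −282 days → 23 April 2034.

April 23, 2034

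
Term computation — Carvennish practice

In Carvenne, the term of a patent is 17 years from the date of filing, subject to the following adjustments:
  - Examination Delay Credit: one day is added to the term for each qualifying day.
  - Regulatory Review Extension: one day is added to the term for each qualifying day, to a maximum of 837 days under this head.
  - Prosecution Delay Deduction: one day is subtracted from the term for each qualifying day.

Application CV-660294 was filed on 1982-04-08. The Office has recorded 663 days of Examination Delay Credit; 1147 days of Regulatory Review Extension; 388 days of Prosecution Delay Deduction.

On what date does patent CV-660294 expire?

Base term: filing date + 17 years → 8 April 1999.
Examination Delay Credit: +663 days → 30 January 2001.
Regulatory Review Extension: 1147 days claimed exceeds the 837-day cap, so +837 days → 17 May 2003.
Prosecution Delay Deduction: −388 days → 24 April 2002.

2002-04-24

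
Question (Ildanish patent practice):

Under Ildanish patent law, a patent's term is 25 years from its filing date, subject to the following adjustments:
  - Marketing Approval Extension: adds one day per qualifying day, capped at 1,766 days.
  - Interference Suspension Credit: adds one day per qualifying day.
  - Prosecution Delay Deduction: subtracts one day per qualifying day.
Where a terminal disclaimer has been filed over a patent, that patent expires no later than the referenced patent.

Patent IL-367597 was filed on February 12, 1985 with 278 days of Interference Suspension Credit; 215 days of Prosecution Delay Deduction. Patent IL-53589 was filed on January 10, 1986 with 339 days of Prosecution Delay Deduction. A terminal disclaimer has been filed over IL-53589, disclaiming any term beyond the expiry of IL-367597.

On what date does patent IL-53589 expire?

February 5, 2010

Natural term of IL-53589:
  Base: filing + 25 years → 10 January 2011.
  Prosecution Delay Deduction: −339 days → 5 February 2010.
Expiry of referenced patent IL-367597:
  Base: filing + 25 years → 12 February 2010.
  Interference Suspension Credit: +278 days → 17 November 2010.
  Prosecution Delay Deduction: −215 days → 16 April 2010.
Terminal disclaimer: IL-53589 expires on the earlier of 5 February 2010 and 16 April 2010.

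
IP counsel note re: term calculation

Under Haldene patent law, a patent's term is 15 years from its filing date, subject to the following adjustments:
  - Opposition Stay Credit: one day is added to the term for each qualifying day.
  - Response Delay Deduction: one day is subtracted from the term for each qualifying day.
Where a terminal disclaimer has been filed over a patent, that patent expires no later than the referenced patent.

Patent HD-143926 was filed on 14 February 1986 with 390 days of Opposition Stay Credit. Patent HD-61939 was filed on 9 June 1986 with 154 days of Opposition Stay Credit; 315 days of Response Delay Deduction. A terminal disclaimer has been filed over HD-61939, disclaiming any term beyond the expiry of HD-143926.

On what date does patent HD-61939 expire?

Natural term of HD-61939:
  Base: filing + 15 years → 9 June 2001.
  Opposition Stay Credit: +154 days → 10 November 2001.
  Response Delay Deduction: −315 days → 30 December 2000.
Expiry of referenced patent HD-143926:
  Base: filing + 15 years → 14 February 2001.
  Opposition Stay Credit: +390 days → 11 March 2002.
Terminal disclaimer: HD-61939 expires on the earlier of 30 December 2000 and 11 March 2002.

December 30, 2000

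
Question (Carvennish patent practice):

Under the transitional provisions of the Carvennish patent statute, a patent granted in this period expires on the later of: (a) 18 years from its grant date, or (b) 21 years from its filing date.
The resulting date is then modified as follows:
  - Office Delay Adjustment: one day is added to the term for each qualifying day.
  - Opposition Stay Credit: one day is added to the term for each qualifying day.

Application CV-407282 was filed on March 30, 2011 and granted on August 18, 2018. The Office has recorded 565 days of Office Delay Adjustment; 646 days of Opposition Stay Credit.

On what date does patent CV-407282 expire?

December 12, 2039

(a) grant + 18 years → 18 August 2036.
(b) filing + 21 years → 30 March 2032.
Later of the two: 18 August 2036.
Office Delay Adjustment: +565 days → 6 March 2038.
Opposition Stay Credit: +646 days → 12 December 2039.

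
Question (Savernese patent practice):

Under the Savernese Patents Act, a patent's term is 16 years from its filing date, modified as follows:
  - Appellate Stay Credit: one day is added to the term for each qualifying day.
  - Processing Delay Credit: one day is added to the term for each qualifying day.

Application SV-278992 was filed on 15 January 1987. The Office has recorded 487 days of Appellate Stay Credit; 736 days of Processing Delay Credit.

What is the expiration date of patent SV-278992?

2006-05-22

Base term: filing date + 16 years → 15 January 2003.
Appellate Stay Credit: +487 days → 16 May 2004.
Processing Delay Credit: +736 days → 22 May 2006.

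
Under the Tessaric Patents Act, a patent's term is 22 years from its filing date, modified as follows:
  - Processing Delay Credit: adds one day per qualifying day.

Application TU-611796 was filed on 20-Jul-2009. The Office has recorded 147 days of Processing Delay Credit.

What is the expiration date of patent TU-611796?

2031-12-14

Base term: filing date + 22 years → 20 July 2031.
Processing Delay Credit: +147 days → 14 December 2031.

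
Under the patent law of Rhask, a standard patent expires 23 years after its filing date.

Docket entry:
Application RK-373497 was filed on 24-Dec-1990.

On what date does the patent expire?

Filing date + 23 years → 24 December 2013.

December 24, 2013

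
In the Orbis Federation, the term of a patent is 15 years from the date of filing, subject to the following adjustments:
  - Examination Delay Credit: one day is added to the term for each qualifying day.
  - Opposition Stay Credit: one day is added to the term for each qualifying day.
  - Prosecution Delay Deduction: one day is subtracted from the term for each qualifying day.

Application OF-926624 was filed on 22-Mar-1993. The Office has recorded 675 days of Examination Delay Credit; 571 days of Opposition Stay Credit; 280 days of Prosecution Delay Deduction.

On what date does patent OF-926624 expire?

November 13, 2010

Base term: filing date + 15 years → 22 March 2008.
Examination Delay Credit: +675 days → 26 January 2010.
Opposition Stay Credit: +571 days → 20 August 2011.
Prosecution Delay Deduction: −280 days → 13 November 2010.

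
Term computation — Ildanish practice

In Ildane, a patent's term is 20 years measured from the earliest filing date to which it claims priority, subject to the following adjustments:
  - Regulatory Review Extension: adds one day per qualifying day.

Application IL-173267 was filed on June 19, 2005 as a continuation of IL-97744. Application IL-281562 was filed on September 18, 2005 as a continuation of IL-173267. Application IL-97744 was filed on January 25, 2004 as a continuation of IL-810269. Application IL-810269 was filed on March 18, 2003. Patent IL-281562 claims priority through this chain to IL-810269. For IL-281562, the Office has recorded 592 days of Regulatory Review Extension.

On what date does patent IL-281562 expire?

October 30, 2024

Earliest priority filing: 18 March 2003.
Base term: 18 March 2003 + 20 years → 18 March 2023.
Regulatory Review Extension: +592 days → 30 October 2024.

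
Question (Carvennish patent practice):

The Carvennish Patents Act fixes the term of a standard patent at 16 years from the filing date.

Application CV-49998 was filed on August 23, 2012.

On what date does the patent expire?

Filing date + 16 years → 23 August 2028.

August 23, 2028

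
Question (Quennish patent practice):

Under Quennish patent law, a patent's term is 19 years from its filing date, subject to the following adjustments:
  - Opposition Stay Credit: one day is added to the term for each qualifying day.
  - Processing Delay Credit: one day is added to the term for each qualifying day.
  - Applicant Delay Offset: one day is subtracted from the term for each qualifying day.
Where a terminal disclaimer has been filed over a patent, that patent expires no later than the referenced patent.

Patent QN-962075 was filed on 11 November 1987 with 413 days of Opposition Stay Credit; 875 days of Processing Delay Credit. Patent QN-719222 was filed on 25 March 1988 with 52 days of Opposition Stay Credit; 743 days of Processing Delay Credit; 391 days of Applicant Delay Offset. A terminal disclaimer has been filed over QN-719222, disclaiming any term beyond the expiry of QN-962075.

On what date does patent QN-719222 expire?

May 2, 2008

Natural term of QN-719222:
  Base: filing + 19 years → 25 March 2007.
  Opposition Stay Credit: +52 days → 16 May 2007.
  Processing Delay Credit: +743 days → 28 May 2009.
  Applicant Delay Offset: −391 days → 2 May 2008.
Expiry of referenced patent QN-962075:
  Base: filing + 19 years → 11 November 2006.
  Opposition Stay Credit: +413 days → 29 December 2007.
  Processing Delay Credit: +875 days → 22 May 2010.
Terminal disclaimer: QN-719222 expires on the earlier of 2 May 2008 and 22 May 2010.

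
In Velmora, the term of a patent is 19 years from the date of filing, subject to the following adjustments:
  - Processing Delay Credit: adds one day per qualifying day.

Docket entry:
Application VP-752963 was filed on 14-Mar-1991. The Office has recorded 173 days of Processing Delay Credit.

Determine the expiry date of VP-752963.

2010-09-03

Base term: filing date + 19 years → 14 March 2010.
Processing Delay Credit: +173 days → 3 September 2010.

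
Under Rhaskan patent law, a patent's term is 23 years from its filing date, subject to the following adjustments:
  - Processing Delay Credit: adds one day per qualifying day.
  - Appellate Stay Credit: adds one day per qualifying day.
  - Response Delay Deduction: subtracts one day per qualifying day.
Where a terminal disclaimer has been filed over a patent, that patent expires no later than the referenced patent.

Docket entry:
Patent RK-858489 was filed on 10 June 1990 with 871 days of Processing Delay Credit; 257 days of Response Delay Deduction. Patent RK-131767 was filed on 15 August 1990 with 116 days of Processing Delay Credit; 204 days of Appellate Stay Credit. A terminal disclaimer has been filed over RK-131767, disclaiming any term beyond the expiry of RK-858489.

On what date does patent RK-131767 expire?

July 1, 2014

Natural term of RK-131767:
  Base: filing + 23 years → 15 August 2013.
  Processing Delay Credit: +116 days → 9 December 2013.
  Appellate Stay Credit: +204 days → 1 July 2014.
Expiry of referenced patent RK-858489:
  Base: filing + 23 years → 10 June 2013.
  Processing Delay Credit: +871 days → 29 October 2015.
  Response Delay Deduction: −257 days → 14 February 2015.
Terminal disclaimer: RK-131767 expires on the earlier of 1 July 2014 and 14 February 2015.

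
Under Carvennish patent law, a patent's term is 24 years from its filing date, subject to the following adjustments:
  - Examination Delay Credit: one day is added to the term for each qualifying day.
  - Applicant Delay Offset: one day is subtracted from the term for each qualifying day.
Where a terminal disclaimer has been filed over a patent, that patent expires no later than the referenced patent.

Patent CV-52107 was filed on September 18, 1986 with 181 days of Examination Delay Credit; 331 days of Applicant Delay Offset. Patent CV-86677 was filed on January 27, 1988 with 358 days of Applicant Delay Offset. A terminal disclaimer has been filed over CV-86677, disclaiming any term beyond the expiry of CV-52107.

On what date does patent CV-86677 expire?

Natural term of CV-86677:
  Base: filing + 24 years → 27 January 2012.
  Applicant Delay Offset: −358 days → 3 February 2011.
Expiry of referenced patent CV-52107:
  Base: filing + 24 years → 18 September 2010.
  Examination Delay Credit: +181 days → 18 March 2011.
  Applicant Delay Offset: −331 days → 21 April 2010.
Terminal disclaimer: CV-86677 expires on the earlier of 3 February 2011 and 21 April 2010.

April 21, 2010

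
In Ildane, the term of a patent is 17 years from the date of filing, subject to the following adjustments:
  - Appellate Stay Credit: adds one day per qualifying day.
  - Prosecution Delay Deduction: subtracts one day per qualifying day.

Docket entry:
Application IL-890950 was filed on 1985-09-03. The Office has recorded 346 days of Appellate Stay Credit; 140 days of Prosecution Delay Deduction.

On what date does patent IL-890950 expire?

Base term: filing date + 17 years → 3 September 2002.
Appellate Stay Credit: +346 days → 15 August 2003.
Prosecution Delay Deduction: −140 days → 28 March 2003.

2003-03-28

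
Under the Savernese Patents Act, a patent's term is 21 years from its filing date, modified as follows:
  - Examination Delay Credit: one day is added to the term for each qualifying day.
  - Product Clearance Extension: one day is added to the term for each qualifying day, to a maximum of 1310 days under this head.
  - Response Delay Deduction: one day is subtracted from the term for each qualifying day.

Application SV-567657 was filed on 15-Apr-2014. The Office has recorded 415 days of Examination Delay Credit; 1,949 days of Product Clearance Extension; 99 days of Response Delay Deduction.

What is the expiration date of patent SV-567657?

2039-09-27

Base term: filing date + 21 years → 15 April 2035.
Examination Delay Credit: +415 days → 3 June 2036.
Product Clearance Extension: 1949 days claimed exceeds the 1310-day cap, so +1310 days → 4 January 2040.
Response Delay Deduction: −99 days → 27 September 2039.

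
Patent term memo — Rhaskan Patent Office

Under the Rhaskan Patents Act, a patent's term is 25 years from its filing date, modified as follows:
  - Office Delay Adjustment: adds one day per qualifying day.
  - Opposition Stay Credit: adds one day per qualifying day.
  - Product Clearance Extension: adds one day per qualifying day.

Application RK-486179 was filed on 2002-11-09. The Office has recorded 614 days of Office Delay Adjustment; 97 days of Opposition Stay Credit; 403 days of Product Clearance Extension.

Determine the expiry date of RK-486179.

2030-11-27

Base term: filing date + 25 years → 9 November 2027.
Office Delay Adjustment: +614 days → 15 July 2029.
Opposition Stay Credit: +97 days → 20 October 2029.
Product Clearance Extension: +403 days → 27 November 2030.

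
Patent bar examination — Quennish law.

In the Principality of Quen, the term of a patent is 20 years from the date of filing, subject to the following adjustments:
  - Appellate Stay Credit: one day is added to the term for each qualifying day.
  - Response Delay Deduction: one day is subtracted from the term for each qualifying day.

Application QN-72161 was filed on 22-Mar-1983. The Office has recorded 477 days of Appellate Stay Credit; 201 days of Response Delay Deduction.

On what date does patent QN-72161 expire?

Base term: filing date + 20 years → 22 March 2003.
Appellate Stay Credit: +477 days → 11 July 2004.
Response Delay Deduction: −201 days → 23 December 2003.

December 23, 2003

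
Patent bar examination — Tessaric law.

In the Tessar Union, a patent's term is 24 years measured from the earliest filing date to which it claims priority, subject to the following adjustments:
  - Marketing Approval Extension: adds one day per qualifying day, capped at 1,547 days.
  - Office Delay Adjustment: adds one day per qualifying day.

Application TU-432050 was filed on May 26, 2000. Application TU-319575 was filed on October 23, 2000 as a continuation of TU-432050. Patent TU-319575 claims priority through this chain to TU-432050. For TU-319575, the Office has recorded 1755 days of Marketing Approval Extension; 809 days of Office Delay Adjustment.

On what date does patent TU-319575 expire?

Earliest priority filing: 26 May 2000.
Base term: 26 May 2000 + 24 years → 26 May 2024.
Marketing Approval Extension: 1755 days claimed exceeds the 1547-day cap, so +1547 days → 20 August 2028.
Office Delay Adjustment: +809 days → 7 November 2030.

2030-11-07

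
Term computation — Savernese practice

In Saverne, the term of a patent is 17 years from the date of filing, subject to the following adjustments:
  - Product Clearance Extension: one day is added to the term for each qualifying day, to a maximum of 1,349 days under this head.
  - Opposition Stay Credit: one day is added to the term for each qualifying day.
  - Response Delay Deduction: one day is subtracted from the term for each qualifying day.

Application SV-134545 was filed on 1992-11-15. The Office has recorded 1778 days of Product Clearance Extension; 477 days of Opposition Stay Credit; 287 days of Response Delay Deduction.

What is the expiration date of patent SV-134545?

Base term: filing date + 17 years → 15 November 2009.
Product Clearance Extension: 1778 days claimed exceeds the 1349-day cap, so +1349 days → 26 July 2013.
Opposition Stay Credit: +477 days → 15 November 2014.
Response Delay Deduction: −287 days → 1 February 2014.

2014-02-01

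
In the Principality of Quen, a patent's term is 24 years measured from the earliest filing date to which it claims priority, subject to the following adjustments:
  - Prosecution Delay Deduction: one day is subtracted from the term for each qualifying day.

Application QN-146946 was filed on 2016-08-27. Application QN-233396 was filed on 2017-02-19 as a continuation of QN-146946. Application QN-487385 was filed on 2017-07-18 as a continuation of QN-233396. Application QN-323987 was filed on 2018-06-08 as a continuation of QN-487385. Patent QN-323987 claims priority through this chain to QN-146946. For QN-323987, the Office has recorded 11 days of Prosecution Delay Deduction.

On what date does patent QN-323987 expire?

Earliest priority filing: 27 August 2016.
Base term: 27 August 2016 + 24 years → 27 August 2040.
Prosecution Delay Deduction: −11 days → 16 August 2040.

August 16, 2040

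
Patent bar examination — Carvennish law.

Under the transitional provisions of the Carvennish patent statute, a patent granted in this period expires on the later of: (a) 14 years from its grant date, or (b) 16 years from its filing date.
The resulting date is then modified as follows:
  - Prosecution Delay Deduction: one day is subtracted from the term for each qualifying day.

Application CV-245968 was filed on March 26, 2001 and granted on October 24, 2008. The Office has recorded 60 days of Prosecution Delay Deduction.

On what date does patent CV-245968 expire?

(a) grant + 14 years → 24 October 2022.
(b) filing + 16 years → 26 March 2017.
Later of the two: 24 October 2022.
Prosecution Delay Deduction: −60 days → 25 August 2022.

August 25, 2022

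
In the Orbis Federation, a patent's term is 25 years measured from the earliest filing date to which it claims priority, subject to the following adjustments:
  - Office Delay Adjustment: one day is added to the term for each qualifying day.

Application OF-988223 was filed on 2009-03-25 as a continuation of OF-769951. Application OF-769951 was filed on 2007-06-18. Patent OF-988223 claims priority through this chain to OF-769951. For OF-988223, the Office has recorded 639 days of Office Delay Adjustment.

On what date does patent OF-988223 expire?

Earliest priority filing: 18 June 2007.
Base term: 18 June 2007 + 25 years → 18 June 2032.
Office Delay Adjustment: +639 days → 19 March 2034.

2034-03-19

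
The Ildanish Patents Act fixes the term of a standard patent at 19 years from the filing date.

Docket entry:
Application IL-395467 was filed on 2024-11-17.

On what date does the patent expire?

2043-11-17

Filing date + 19 years → 17 November 2043.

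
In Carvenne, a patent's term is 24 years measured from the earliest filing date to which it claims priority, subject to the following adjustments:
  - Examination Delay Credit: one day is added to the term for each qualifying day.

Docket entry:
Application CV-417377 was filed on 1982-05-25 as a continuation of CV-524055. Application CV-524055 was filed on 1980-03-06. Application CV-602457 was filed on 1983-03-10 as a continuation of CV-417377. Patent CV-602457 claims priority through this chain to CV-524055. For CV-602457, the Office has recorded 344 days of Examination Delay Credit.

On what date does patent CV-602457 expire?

2005-02-13

Earliest priority filing: 6 March 1980.
Base term: 6 March 1980 + 24 years → 6 March 2004.
Examination Delay Credit: +344 days → 13 February 2005.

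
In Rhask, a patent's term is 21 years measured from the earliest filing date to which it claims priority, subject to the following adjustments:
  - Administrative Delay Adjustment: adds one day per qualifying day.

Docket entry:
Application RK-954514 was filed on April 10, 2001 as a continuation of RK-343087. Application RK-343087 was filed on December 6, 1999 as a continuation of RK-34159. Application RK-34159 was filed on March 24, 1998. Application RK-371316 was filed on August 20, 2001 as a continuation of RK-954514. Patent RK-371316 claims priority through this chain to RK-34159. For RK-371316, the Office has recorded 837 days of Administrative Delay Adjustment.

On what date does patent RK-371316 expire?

Earliest priority filing: 24 March 1998.
Base term: 24 March 1998 + 21 years → 24 March 2019.
Administrative Delay Adjustment: +837 days → 8 July 2021.

July 8, 2021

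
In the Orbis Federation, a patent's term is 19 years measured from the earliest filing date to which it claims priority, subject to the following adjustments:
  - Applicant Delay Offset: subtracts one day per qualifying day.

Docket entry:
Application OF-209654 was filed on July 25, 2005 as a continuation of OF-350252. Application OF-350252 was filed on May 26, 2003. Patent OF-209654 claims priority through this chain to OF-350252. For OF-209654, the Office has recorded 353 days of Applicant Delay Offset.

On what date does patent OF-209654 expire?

June 7, 2021

Earliest priority filing: 26 May 2003.
Base term: 26 May 2003 + 19 years → 26 May 2022.
Applicant Delay Offset: −353 days → 7 June 2021.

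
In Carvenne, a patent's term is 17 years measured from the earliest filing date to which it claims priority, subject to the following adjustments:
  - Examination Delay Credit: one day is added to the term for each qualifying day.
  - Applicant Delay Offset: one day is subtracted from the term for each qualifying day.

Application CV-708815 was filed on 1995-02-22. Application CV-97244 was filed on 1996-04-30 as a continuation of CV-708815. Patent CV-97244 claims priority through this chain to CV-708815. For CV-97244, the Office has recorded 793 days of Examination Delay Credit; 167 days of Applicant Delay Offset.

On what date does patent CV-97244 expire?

2013-11-09

Earliest priority filing: 22 February 1995.
Base term: 22 February 1995 + 17 years → 22 February 2012.
Examination Delay Credit: +793 days → 25 April 2014.
Applicant Delay Offset: −167 days → 9 November 2013.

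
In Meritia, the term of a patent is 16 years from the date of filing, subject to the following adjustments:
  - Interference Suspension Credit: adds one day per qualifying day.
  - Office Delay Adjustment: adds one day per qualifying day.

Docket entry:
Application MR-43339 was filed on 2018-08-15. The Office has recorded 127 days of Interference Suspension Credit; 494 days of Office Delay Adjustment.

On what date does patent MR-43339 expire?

April 27, 2036

Base term: filing date + 16 years → 15 August 2034.
Interference Suspension Credit: +127 days → 20 December 2034.
Office Delay Adjustment: +494 days → 27 April 2036.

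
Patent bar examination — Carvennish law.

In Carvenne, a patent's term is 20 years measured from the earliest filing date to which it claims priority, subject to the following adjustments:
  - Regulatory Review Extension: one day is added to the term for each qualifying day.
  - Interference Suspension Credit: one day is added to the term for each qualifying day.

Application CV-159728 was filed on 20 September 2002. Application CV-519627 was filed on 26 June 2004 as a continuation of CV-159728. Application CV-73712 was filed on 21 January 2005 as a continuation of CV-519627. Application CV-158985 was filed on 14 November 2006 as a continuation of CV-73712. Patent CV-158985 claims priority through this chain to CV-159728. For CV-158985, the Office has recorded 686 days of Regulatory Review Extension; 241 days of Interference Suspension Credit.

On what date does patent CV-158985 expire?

Earliest priority filing: 20 September 2002.
Base term: 20 September 2002 + 20 years → 20 September 2022.
Regulatory Review Extension: +686 days → 6 August 2024.
Interference Suspension Credit: +241 days → 4 April 2025.

April 4, 2025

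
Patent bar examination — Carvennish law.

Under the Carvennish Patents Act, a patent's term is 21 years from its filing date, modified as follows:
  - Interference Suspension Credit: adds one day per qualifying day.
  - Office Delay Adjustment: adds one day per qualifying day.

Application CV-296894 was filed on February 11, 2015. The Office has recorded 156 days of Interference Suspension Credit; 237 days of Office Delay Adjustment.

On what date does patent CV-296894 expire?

2037-03-10

Base term: filing date + 21 years → 11 February 2036.
Interference Suspension Credit: +156 days → 16 July 2036.
Office Delay Adjustment: +237 days → 10 March 2037.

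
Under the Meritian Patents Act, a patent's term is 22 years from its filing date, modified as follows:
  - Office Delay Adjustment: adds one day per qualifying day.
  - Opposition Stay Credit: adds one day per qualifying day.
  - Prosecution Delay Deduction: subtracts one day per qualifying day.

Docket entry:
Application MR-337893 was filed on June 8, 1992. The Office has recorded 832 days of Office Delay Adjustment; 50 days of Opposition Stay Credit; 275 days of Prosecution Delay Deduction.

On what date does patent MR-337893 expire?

February 5, 2016

Base term: filing date + 22 years → 8 June 2014.
Office Delay Adjustment: +832 days → 17 September 2016.
Opposition Stay Credit: +50 days → 6 November 2016.
Prosecution Delay Deduction: −275 days → 5 February 2016.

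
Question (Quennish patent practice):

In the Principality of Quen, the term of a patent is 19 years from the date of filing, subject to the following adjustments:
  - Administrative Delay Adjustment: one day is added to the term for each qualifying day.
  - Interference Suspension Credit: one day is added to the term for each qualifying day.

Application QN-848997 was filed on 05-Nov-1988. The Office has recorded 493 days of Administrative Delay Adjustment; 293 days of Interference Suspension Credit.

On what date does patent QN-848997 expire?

Base term: filing date + 19 years → 5 November 2007.
Administrative Delay Adjustment: +493 days → 12 March 2009.
Interference Suspension Credit: +293 days → 30 December 2009.

December 30, 2009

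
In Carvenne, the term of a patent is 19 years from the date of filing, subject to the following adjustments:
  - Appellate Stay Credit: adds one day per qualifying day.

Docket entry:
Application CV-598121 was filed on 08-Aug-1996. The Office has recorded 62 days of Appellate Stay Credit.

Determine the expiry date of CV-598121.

October 9, 2015

Base term: filing date + 19 years → 8 August 2015.
Appellate Stay Credit: +62 days → 9 October 2015.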